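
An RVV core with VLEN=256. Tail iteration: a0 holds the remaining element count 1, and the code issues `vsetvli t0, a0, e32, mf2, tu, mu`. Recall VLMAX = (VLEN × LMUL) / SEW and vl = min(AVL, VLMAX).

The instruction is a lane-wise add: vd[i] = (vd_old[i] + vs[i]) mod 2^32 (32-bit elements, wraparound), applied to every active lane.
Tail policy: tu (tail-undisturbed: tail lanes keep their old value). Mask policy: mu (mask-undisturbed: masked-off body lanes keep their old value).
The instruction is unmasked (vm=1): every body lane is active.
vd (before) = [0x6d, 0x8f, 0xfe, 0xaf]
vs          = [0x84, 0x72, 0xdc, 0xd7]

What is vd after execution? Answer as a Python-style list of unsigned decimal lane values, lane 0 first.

VLMAX = VLEN×LMUL/SEW = 256×1/2/32 = 4
vl = min(AVL, VLMAX) = min(1, 4) = 1
lane  0: add(0x6d,0x84) ⇒ 0xf1
lane  1: tail/keep ⇒ 0x8f
lane  2: tail/keep ⇒ 0xfe
lane  3: tail/keep ⇒ 0xaf

vd = [241, 143, 254, 175]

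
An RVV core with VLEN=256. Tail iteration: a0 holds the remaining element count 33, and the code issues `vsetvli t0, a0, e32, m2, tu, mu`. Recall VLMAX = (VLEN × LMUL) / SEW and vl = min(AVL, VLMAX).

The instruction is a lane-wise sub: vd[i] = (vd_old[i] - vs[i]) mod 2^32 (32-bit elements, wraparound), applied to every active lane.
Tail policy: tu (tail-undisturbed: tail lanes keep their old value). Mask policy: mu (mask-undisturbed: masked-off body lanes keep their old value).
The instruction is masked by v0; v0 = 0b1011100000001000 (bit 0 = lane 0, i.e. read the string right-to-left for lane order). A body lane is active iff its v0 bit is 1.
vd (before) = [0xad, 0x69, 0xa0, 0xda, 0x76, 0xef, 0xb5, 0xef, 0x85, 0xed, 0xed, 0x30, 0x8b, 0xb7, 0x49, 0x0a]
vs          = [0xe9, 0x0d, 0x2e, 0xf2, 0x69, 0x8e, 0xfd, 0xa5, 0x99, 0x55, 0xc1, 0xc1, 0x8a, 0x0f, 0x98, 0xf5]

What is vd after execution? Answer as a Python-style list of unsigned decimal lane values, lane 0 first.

VLMAX = VLEN×LMUL/SEW = 256×2/32 = 16
AVL=33 > VLMAX=16, so vl = 16
[0] mask-off/keep = 0xad
[1] mask-off/keep = 0x69
[2] mask-off/keep = 0xa0
[3] sub(0xda,0xf2) = 0xffffffe8
[4] mask-off/keep = 0x76
[5] mask-off/keep = 0xef
[6] mask-off/keep = 0xb5
[7] mask-off/keep = 0xef
[8] mask-off/keep = 0x85
[9] mask-off/keep = 0xed
[10] mask-off/keep = 0xed
[11] sub(0x30,0xc1) = 0xffffff6f
[12] sub(0x8b,0x8a) = 0x01
[13] sub(0xb7,0x0f) = 0xa8
[14] mask-off/keep = 0x49
[15] sub(0x0a,0xf5) = 0xffffff15

vd = [173, 105, 160, 4294967272, 118, 239, 181, 239, 133, 237, 237, 4294967151, 1, 168, 73, 4294967061]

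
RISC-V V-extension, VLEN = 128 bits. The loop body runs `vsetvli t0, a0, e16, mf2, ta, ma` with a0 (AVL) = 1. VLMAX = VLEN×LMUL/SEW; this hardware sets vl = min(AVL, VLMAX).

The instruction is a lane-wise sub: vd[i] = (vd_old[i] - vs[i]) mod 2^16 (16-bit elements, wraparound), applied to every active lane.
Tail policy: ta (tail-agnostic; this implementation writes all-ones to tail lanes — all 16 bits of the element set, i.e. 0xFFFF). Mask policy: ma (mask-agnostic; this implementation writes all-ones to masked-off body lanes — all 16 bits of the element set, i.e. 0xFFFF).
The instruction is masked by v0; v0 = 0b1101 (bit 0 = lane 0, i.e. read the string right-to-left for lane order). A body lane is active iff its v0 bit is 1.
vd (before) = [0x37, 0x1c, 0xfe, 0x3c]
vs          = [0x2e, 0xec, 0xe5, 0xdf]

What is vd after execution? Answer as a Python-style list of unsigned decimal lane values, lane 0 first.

lanes per group: 128·1/2/16 = 4
vl = min(AVL, VLMAX) = min(1, 4) = 1
  i=0: sub(0x37,0x2e) → 9
  i=1: tail/ones → 65535
  i=2: tail/ones → 65535
  i=3: tail/ones → 65535

vd = [9, 65535, 65535, 65535]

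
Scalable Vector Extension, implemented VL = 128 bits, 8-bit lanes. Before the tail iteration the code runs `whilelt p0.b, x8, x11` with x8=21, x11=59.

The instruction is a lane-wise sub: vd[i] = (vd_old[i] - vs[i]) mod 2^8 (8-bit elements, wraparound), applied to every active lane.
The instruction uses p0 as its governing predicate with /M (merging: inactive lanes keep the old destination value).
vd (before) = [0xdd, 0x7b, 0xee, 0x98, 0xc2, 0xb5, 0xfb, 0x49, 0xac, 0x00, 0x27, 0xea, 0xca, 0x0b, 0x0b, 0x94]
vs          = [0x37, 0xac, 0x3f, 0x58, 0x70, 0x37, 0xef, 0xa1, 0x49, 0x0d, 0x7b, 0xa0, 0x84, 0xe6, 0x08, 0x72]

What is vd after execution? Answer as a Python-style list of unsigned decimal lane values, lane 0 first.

vd = [166, 207, 175, 64, 82, 126, 12, 168, 99, 243, 172, 74, 70, 37, 3, 34]

128-bit reg / 8-bit elem → 16 lanes
whilelt: lane j active iff 21+j < 59 → j < 38 → 16 active
  i=0: sub(0xdd,0x37) → 166
  i=1: sub(0x7b,0xac) → 207
  i=2: sub(0xee,0x3f) → 175
  i=3: sub(0x98,0x58) → 64
  i=4: sub(0xc2,0x70) → 82
  i=5: sub(0xb5,0x37) → 126
  i=6: sub(0xfb,0xef) → 12
  i=7: sub(0x49,0xa1) → 168
  i=8: sub(0xac,0x49) → 99
  i=9: sub(0x00,0x0d) → 243
  i=10: sub(0x27,0x7b) → 172
  i=11: sub(0xea,0xa0) → 74
  i=12: sub(0xca,0x84) → 70
  i=13: sub(0x0b,0xe6) → 37
  i=14: sub(0x0b,0x08) → 3
  i=15: sub(0x94,0x72) → 34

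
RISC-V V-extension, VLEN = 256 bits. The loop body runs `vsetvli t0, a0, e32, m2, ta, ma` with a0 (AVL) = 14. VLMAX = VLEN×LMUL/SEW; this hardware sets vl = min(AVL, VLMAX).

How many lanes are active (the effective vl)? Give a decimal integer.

vl = 14

VLMAX = (256 × 2) / 32 = 16 lanes
vl ← min(14, 16) = 14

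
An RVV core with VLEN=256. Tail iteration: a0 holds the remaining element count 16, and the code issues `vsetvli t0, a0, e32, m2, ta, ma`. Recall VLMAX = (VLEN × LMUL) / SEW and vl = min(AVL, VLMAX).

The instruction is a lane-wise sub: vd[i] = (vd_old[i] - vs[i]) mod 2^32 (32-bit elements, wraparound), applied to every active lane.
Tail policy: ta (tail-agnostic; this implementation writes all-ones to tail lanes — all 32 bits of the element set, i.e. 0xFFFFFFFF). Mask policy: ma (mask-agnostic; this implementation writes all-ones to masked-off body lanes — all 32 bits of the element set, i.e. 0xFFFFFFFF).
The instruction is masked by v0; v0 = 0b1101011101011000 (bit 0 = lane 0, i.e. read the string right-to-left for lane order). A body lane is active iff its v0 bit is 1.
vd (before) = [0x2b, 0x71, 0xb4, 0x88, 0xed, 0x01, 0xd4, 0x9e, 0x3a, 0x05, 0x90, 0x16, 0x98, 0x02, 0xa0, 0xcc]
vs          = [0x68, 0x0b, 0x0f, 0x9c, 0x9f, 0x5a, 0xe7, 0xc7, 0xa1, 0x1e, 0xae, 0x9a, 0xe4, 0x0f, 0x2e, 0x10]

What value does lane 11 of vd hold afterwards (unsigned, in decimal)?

vd[11] = 4294967295

VLMAX = VLEN×LMUL/SEW = 256×2/32 = 16
AVL=16 ≤ VLMAX=16, so vl = 16
  i=0: mask-off/ones → 4294967295
  i=1: mask-off/ones → 4294967295
  i=2: mask-off/ones → 4294967295
  i=3: sub(0x88,0x9c) → 4294967276
  i=4: sub(0xed,0x9f) → 78
  i=5: mask-off/ones → 4294967295
  i=6: sub(0xd4,0xe7) → 4294967277
  i=7: mask-off/ones → 4294967295
  i=8: sub(0x3a,0xa1) → 4294967193
  i=9: sub(0x05,0x1e) → 4294967271
  i=10: sub(0x90,0xae) → 4294967266
  i=11: mask-off/ones → 4294967295
  i=12: sub(0x98,0xe4) → 4294967220
  i=13: mask-off/ones → 4294967295
  i=14: sub(0xa0,0x2e) → 114
  i=15: sub(0xcc,0x10) → 188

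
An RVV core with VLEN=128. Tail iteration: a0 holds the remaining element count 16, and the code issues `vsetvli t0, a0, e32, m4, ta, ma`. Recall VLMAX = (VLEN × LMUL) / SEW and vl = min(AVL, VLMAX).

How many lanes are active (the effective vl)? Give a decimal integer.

vl = 16

lanes per group: 128·4/32 = 16
AVL=16 ≤ VLMAX=16, so vl = 16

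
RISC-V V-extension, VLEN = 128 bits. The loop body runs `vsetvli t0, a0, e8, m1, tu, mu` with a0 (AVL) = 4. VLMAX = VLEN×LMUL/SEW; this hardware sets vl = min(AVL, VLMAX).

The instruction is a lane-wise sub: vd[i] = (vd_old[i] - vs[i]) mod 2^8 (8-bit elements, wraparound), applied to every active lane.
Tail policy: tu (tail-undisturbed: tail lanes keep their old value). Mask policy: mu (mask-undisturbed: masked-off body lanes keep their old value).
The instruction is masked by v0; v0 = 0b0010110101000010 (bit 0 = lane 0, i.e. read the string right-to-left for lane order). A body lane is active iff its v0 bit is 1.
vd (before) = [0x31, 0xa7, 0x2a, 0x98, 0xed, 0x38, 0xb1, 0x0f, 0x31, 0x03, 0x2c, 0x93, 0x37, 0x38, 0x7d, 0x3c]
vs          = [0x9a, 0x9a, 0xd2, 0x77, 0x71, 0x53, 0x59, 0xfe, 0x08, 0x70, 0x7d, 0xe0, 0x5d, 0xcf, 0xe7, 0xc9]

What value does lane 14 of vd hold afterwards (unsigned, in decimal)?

vd[14] = 125

lanes per group: 128·1/8 = 16
AVL=4 ≤ VLMAX=16, so vl = 4
[0] mask-off/keep = 0x31
[1] sub(0xa7,0x9a) = 0x0d
[2] mask-off/keep = 0x2a
[3] mask-off/keep = 0x98
[4] tail/keep = 0xed
[5] tail/keep = 0x38
[6] tail/keep = 0xb1
[7] tail/keep = 0x0f
[8] tail/keep = 0x31
[9] tail/keep = 0x03
[10] tail/keep = 0x2c
[11] tail/keep = 0x93
[12] tail/keep = 0x37
[13] tail/keep = 0x38
[14] tail/keep = 0x7d
[15] tail/keep = 0x3c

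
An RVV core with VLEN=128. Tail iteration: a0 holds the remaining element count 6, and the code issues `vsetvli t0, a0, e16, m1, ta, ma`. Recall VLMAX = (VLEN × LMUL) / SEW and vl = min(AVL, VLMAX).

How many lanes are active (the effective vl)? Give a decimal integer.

vl = 6

VLMAX = VLEN×LMUL/SEW = 128×1/16 = 8
vl = min(AVL, VLMAX) = min(6, 8) = 6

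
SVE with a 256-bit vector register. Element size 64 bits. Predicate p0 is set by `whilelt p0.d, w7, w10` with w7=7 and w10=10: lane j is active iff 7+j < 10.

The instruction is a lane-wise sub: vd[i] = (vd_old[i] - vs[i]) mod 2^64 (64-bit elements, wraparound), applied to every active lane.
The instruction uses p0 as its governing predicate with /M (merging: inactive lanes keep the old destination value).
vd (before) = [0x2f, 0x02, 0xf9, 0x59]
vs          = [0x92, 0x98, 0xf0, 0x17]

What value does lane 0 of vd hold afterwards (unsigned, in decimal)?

register lanes = 256/64 = 4
whilelt: lane j active iff 7+j < 10 → j < 3 → 3 active
  i=0: sub(0x2f,0x92) → 18446744073709551517
  i=1: sub(0x02,0x98) → 18446744073709551466
  i=2: sub(0xf9,0xf0) → 9
  i=3: tail/keep → 89

vd[0] = 18446744073709551517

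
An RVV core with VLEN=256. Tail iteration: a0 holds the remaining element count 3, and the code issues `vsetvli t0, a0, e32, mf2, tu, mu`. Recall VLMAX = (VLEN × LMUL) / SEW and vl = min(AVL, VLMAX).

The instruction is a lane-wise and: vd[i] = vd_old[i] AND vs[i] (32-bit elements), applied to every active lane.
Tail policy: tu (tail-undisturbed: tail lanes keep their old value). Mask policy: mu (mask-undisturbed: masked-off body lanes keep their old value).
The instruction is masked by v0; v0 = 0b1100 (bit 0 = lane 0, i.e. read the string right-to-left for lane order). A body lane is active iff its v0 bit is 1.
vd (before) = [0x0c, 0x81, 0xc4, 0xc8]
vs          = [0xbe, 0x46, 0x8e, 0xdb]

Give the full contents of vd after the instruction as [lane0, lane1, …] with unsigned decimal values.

vd = [12, 129, 132, 200]

lanes per group: 256·1/2/32 = 4
vl ← min(3, 4) = 3
lane  0: mask-off/keep ⇒ 0x0c
lane  1: mask-off/keep ⇒ 0x81
lane  2: and(0xc4,0x8e) ⇒ 0x84
lane  3: tail/keep ⇒ 0xc8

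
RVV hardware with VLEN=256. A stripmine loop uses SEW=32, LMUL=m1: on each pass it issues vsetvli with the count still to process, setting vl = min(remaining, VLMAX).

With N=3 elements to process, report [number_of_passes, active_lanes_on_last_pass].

[iterations, last_vl] = [1, 3]

lanes per group: 256·1/32 = 8
3 elements at 8/iter → 1 passes, remainder 3 on the last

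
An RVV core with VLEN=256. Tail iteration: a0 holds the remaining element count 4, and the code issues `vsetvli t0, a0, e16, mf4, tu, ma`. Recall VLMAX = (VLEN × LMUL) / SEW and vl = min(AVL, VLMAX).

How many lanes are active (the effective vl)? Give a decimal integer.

lanes per group: 256·1/4/16 = 4
vl ← min(4, 4) = 4

vl = 4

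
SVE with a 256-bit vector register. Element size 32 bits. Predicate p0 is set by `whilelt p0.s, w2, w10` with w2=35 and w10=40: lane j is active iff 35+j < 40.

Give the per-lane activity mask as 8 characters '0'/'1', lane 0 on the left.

predicate = 11111000

register lanes = 256/32 = 8
whilelt: lane j active iff 35+j < 40 → j < 5 → 5 active
bits (lane 0 leftmost): 11111000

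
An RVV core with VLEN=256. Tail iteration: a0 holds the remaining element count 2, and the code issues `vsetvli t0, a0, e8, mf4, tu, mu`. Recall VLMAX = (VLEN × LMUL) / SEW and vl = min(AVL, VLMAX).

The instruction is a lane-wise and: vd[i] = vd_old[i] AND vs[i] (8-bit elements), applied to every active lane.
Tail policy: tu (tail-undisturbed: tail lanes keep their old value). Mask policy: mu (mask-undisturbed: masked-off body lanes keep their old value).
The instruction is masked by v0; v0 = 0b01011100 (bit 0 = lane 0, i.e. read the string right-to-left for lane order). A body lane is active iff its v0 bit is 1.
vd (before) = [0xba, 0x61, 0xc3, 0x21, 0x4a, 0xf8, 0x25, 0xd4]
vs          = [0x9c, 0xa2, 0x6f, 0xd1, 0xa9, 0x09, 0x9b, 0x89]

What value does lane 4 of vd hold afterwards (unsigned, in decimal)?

VLMAX = VLEN×LMUL/SEW = 256×1/4/8 = 8
vl = min(AVL, VLMAX) = min(2, 8) = 2
  i=0: mask-off/keep → 186
  i=1: mask-off/keep → 97
  i=2: tail/keep → 195
  i=3: tail/keep → 33
  i=4: tail/keep → 74
  i=5: tail/keep → 248
  i=6: tail/keep → 37
  i=7: tail/keep → 212

vd[4] = 74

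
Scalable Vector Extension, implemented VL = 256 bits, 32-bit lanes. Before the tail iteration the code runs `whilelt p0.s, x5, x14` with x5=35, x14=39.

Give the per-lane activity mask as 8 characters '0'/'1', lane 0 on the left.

predicate = 11110000

256-bit reg / 32-bit elem → 8 lanes
active while 35+j < 39, i.e. j ∈ [0,4) capped at 8 ⇒ 4
bits (lane 0 leftmost): 11110000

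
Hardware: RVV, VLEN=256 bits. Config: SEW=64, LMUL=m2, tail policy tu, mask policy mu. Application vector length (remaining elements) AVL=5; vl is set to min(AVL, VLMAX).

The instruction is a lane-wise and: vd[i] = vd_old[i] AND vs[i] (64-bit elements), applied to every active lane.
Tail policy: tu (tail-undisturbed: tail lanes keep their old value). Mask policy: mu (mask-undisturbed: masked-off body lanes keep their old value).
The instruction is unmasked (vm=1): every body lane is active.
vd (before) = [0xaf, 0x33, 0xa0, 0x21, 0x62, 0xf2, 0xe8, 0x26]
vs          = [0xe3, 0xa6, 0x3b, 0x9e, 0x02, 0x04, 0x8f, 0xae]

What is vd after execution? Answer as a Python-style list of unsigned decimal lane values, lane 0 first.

vd = [163, 34, 32, 0, 2, 242, 232, 38]

lanes per group: 256·2/64 = 8
AVL=5 ≤ VLMAX=8, so vl = 5
lane  0: and(0xaf,0xe3) ⇒ 0xa3
lane  1: and(0x33,0xa6) ⇒ 0x22
lane  2: and(0xa0,0x3b) ⇒ 0x20
lane  3: and(0x21,0x9e) ⇒ 0x00
lane  4: and(0x62,0x02) ⇒ 0x02
lane  5: tail/keep ⇒ 0xf2
lane  6: tail/keep ⇒ 0xe8
lane  7: tail/keep ⇒ 0x26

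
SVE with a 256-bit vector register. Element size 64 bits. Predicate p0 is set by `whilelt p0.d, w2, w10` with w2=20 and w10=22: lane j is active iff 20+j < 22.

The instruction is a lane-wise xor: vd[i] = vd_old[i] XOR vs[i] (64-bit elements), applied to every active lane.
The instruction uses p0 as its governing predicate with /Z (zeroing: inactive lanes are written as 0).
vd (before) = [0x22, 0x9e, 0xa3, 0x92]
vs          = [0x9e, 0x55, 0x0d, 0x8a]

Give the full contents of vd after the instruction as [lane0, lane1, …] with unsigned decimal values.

vd = [188, 203, 0, 0]

256-bit reg / 64-bit elem → 4 lanes
active while 20+j < 22, i.e. j ∈ [0,2) capped at 4 ⇒ 2
[0] xor(0x22,0x9e) = 0xbc
[1] xor(0x9e,0x55) = 0xcb
[2] tail/zero = 0x00
[3] tail/zero = 0x00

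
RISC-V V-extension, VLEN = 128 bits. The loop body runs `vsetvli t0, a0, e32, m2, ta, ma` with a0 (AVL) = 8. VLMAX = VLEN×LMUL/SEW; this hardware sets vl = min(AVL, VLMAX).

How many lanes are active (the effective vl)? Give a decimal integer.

lanes per group: 128·2/32 = 8
vl = min(AVL, VLMAX) = min(8, 8) = 8

vl = 8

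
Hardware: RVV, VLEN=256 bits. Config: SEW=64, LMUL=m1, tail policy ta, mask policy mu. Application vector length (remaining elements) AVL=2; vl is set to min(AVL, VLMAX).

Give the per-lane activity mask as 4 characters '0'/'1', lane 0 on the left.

VLMAX = (256 × 1) / 64 = 4 lanes
vl = min(AVL, VLMAX) = min(2, 4) = 2
bits (lane 0 leftmost): 1100

predicate = 1100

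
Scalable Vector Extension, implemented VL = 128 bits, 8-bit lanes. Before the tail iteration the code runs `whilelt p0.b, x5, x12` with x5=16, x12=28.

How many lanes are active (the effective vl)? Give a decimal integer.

vl = 12

lane count: 128 div 8 = 16
active while 16+j < 28, i.e. j ∈ [0,12) capped at 16 ⇒ 12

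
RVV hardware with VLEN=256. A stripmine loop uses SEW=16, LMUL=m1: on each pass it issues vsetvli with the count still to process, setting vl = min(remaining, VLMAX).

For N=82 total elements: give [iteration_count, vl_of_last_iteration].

VLMAX = VLEN×LMUL/SEW = 256×1/16 = 16
N=82: ⌈82/16⌉ = 6 iters; last vl = 82 − 5×16 = 2

[iterations, last_vl] = [6, 2]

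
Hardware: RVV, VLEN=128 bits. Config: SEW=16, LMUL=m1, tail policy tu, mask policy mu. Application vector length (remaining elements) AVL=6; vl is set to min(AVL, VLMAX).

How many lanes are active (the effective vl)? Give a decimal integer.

lanes per group: 128·1/16 = 8
vl = min(AVL, VLMAX) = min(6, 8) = 6

vl = 6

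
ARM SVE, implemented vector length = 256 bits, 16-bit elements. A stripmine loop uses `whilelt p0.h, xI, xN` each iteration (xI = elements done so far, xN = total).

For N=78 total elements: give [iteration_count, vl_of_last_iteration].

lane count: 256 div 16 = 16
78 elements at 16/iter → 5 passes, remainder 14 on the last

[iterations, last_vl] = [5, 14]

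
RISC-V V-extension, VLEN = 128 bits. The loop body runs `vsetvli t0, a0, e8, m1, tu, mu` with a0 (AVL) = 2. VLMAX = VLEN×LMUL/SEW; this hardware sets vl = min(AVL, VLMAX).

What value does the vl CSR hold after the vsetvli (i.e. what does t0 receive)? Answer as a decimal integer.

VLMAX = VLEN×LMUL/SEW = 128×1/8 = 16
vl = min(AVL, VLMAX) = min(2, 16) = 2

vl = 2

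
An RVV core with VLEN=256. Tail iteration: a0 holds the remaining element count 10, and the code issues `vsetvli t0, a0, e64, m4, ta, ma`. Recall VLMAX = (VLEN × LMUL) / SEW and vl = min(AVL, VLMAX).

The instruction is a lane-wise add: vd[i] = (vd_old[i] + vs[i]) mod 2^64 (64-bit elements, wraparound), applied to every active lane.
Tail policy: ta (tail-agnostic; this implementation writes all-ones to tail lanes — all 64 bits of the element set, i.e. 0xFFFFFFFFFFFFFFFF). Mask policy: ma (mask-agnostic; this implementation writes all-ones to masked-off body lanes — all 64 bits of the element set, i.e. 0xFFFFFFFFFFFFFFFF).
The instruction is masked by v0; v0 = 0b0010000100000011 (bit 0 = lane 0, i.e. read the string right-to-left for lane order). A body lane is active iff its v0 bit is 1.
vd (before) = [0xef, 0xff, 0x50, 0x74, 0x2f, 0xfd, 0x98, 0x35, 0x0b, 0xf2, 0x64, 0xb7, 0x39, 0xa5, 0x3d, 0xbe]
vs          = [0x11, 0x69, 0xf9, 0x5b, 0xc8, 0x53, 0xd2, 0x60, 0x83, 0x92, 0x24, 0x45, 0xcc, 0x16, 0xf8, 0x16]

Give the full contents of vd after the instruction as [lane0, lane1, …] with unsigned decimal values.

lanes per group: 256·4/64 = 16
AVL=10 ≤ VLMAX=16, so vl = 10
lane  0: add(0xef,0x11) ⇒ 0x100
lane  1: add(0xff,0x69) ⇒ 0x168
lane  2: mask-off/ones ⇒ 0xffffffffffffffff
lane  3: mask-off/ones ⇒ 0xffffffffffffffff
lane  4: mask-off/ones ⇒ 0xffffffffffffffff
lane  5: mask-off/ones ⇒ 0xffffffffffffffff
lane  6: mask-off/ones ⇒ 0xffffffffffffffff
lane  7: mask-off/ones ⇒ 0xffffffffffffffff
lane  8: add(0x0b,0x83) ⇒ 0x8e
lane  9: mask-off/ones ⇒ 0xffffffffffffffff
lane 10: tail/ones ⇒ 0xffffffffffffffff
lane 11: tail/ones ⇒ 0xffffffffffffffff
lane 12: tail/ones ⇒ 0xffffffffffffffff
lane 13: tail/ones ⇒ 0xffffffffffffffff
lane 14: tail/ones ⇒ 0xffffffffffffffff
lane 15: tail/ones ⇒ 0xffffffffffffffff

vd = [256, 360, 18446744073709551615, 18446744073709551615, 18446744073709551615, 18446744073709551615, 18446744073709551615, 18446744073709551615, 142, 18446744073709551615, 18446744073709551615, 18446744073709551615, 18446744073709551615, 18446744073709551615, 18446744073709551615, 18446744073709551615]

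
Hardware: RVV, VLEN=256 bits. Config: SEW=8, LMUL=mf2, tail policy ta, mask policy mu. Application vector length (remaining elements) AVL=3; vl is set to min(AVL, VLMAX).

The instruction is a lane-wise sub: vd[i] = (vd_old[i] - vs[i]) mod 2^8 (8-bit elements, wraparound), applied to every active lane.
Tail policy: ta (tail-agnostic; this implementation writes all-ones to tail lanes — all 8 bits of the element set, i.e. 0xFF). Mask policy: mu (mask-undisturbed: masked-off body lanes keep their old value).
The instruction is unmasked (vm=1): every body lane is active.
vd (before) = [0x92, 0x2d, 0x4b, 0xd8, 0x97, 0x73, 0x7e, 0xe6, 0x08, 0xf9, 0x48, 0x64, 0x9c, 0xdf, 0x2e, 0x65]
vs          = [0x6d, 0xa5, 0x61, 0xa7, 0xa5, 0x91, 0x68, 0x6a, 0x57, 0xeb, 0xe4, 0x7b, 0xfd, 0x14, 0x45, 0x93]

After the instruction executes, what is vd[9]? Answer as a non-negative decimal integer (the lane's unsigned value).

VLMAX = (256 × 1/2) / 8 = 16 lanes
vl ← min(3, 16) = 3
  i=0: sub(0x92,0x6d) → 37
  i=1: sub(0x2d,0xa5) → 136
  i=2: sub(0x4b,0x61) → 234
  i=3: tail/ones → 255
  i=4: tail/ones → 255
  i=5: tail/ones → 255
  i=6: tail/ones → 255
  i=7: tail/ones → 255
  i=8: tail/ones → 255
  i=9: tail/ones → 255
  i=10: tail/ones → 255
  i=11: tail/ones → 255
  i=12: tail/ones → 255
  i=13: tail/ones → 255
  i=14: tail/ones → 255
  i=15: tail/ones → 255

vd[9] = 255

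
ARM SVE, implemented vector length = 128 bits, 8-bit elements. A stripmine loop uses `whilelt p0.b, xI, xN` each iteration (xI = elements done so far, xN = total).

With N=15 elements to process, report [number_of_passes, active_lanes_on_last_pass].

[iterations, last_vl] = [1, 15]

128-bit reg / 8-bit elem → 16 lanes
15 elements at 16/iter → 1 passes, remainder 15 on the last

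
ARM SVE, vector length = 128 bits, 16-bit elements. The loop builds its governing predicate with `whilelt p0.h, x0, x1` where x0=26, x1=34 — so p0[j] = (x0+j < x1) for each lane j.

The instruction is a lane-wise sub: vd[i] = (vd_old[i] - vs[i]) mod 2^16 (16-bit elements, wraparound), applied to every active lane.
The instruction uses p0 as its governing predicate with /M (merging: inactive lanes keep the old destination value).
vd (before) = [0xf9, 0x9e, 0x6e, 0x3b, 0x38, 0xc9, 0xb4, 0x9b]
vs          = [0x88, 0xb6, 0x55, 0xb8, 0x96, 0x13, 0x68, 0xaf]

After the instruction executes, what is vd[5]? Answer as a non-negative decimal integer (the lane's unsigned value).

vd[5] = 182

lane count: 128 div 16 = 8
p0[j] = (26+j < 34); true for j=0..7 → 8 lanes set
  i=0: sub(0xf9,0x88) → 113
  i=1: sub(0x9e,0xb6) → 65512
  i=2: sub(0x6e,0x55) → 25
  i=3: sub(0x3b,0xb8) → 65411
  i=4: sub(0x38,0x96) → 65442
  i=5: sub(0xc9,0x13) → 182
  i=6: sub(0xb4,0x68) → 76
  i=7: sub(0x9b,0xaf) → 65516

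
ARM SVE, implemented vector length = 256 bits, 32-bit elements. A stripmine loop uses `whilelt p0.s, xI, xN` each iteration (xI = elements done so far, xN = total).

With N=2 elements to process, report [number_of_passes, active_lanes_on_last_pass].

[iterations, last_vl] = [1, 2]

lane count: 256 div 32 = 8
N=2: ⌈2/8⌉ = 1 iters; last vl = 2 − 0×8 = 2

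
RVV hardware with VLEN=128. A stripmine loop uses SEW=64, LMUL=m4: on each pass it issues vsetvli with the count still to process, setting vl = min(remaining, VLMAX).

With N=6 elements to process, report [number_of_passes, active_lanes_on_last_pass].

VLMAX = VLEN×LMUL/SEW = 128×4/64 = 8
6 elements at 8/iter → 1 passes, remainder 6 on the last

[iterations, last_vl] = [1, 6]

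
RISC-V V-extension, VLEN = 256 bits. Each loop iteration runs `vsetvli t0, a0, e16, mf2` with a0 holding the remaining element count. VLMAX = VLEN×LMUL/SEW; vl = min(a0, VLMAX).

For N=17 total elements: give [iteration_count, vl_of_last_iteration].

[iterations, last_vl] = [3, 1]

lanes per group: 256·1/2/16 = 8
17 elements at 8/iter → 3 passes, remainder 1 on the last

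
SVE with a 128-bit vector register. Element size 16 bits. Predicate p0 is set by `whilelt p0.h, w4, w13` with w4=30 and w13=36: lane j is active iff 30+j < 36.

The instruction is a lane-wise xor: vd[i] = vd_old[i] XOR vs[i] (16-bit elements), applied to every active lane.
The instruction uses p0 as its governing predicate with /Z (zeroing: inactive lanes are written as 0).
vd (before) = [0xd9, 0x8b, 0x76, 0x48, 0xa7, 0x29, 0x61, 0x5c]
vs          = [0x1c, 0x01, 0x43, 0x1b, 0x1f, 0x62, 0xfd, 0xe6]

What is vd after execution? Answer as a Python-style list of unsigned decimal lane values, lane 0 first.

vd = [197, 138, 53, 83, 184, 75, 0, 0]

register lanes = 128/16 = 8
active while 30+j < 36, i.e. j ∈ [0,6) capped at 8 ⇒ 6
[0] xor(0xd9,0x1c) = 0xc5
[1] xor(0x8b,0x01) = 0x8a
[2] xor(0x76,0x43) = 0x35
[3] xor(0x48,0x1b) = 0x53
[4] xor(0xa7,0x1f) = 0xb8
[5] xor(0x29,0x62) = 0x4b
[6] tail/zero = 0x00
[7] tail/zero = 0x00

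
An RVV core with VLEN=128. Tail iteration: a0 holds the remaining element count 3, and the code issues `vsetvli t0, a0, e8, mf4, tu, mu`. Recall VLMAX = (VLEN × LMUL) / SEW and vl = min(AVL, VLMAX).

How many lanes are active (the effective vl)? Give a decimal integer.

lanes per group: 128·1/4/8 = 4
AVL=3 ≤ VLMAX=4, so vl = 3

vl = 3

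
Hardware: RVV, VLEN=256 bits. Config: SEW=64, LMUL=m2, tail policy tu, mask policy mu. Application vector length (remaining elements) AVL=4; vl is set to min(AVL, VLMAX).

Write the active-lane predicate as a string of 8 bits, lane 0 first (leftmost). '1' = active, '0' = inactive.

VLMAX = VLEN×LMUL/SEW = 256×2/64 = 8
vl ← min(4, 8) = 4
bits (lane 0 leftmost): 11110000

predicate = 11110000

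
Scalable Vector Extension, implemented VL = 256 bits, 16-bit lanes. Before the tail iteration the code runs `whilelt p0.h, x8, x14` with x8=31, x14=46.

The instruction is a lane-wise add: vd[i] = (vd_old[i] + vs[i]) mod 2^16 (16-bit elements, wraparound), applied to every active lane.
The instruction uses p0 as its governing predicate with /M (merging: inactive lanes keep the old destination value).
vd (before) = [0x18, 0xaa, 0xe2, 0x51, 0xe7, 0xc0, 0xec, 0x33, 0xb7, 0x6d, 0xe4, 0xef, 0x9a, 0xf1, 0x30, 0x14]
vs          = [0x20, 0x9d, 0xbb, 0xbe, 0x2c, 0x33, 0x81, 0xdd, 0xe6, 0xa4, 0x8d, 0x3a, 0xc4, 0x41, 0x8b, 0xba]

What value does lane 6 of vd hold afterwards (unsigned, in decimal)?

vd[6] = 365

lane count: 256 div 16 = 16
p0[j] = (31+j < 46); true for j=0..14 → 15 lanes set
vd[0] add(0x18,0x20) -> 0x38
vd[1] add(0xaa,0x9d) -> 0x147
vd[2] add(0xe2,0xbb) -> 0x19d
vd[3] add(0x51,0xbe) -> 0x10f
vd[4] add(0xe7,0x2c) -> 0x113
vd[5] add(0xc0,0x33) -> 0xf3
vd[6] add(0xec,0x81) -> 0x16d
vd[7] add(0x33,0xdd) -> 0x110
vd[8] add(0xb7,0xe6) -> 0x19d
vd[9] add(0x6d,0xa4) -> 0x111
vd[10] add(0xe4,0x8d) -> 0x171
vd[11] add(0xef,0x3a) -> 0x129
vd[12] add(0x9a,0xc4) -> 0x15e
vd[13] add(0xf1,0x41) -> 0x132
vd[14] add(0x30,0x8b) -> 0xbb
vd[15] tail/keep -> 0x14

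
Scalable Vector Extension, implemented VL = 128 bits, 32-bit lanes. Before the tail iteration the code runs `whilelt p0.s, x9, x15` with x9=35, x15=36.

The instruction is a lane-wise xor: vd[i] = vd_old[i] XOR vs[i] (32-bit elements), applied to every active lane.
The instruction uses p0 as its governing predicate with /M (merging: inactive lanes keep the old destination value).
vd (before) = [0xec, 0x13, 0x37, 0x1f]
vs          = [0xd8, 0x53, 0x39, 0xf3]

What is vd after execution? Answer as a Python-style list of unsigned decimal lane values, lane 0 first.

vd = [52, 19, 55, 31]

register lanes = 128/32 = 4
whilelt: lane j active iff 35+j < 36 → j < 1 → 1 active
[0] xor(0xec,0xd8) = 0x34
[1] tail/keep = 0x13
[2] tail/keep = 0x37
[3] tail/keep = 0x1f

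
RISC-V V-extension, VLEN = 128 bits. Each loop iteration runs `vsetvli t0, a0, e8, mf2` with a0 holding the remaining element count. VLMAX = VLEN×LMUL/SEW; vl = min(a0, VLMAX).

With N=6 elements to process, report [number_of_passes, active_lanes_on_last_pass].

[iterations, last_vl] = [1, 6]

VLMAX = VLEN×LMUL/SEW = 128×1/2/8 = 8
N=6: ⌈6/8⌉ = 1 iters; last vl = 6 − 0×8 = 6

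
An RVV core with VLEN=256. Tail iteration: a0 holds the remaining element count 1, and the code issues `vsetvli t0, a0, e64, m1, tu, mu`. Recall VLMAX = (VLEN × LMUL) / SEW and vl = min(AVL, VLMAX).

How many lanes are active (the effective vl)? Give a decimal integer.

vl = 1

VLMAX = (256 × 1) / 64 = 4 lanes
vl = min(AVL, VLMAX) = min(1, 4) = 1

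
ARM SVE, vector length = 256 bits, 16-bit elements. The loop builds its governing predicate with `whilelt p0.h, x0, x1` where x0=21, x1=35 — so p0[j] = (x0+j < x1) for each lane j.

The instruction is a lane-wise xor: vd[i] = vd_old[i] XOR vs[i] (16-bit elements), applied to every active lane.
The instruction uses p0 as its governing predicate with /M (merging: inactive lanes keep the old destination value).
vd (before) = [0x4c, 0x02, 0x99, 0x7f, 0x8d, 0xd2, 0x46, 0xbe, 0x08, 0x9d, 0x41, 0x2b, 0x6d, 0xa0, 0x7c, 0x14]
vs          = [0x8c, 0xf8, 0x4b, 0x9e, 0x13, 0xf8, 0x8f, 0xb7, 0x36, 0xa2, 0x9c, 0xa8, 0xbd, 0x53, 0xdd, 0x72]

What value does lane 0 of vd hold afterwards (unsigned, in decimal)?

vd[0] = 192

lane count: 256 div 16 = 16
whilelt: lane j active iff 21+j < 35 → j < 14 → 14 active
vd[0] xor(0x4c,0x8c) -> 0xc0
vd[1] xor(0x02,0xf8) -> 0xfa
vd[2] xor(0x99,0x4b) -> 0xd2
vd[3] xor(0x7f,0x9e) -> 0xe1
vd[4] xor(0x8d,0x13) -> 0x9e
vd[5] xor(0xd2,0xf8) -> 0x2a
vd[6] xor(0x46,0x8f) -> 0xc9
vd[7] xor(0xbe,0xb7) -> 0x09
vd[8] xor(0x08,0x36) -> 0x3e
vd[9] xor(0x9d,0xa2) -> 0x3f
vd[10] xor(0x41,0x9c) -> 0xdd
vd[11] xor(0x2b,0xa8) -> 0x83
vd[12] xor(0x6d,0xbd) -> 0xd0
vd[13] xor(0xa0,0x53) -> 0xf3
vd[14] tail/keep -> 0x7c
vd[15] tail/keep -> 0x14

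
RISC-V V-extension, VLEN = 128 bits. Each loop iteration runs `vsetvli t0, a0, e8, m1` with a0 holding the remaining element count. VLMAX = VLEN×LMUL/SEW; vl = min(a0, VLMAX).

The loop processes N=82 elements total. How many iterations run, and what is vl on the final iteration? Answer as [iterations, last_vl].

[iterations, last_vl] = [6, 2]

VLMAX = VLEN×LMUL/SEW = 128×1/8 = 16
iterations = ceil(82/16) = 6; final-pass vl = 2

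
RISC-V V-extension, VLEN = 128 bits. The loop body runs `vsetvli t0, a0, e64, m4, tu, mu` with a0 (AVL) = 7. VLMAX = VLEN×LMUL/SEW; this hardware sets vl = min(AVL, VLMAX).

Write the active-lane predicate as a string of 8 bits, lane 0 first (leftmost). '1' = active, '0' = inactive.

predicate = 11111110

lanes per group: 128·4/64 = 8
AVL=7 ≤ VLMAX=8, so vl = 7
bits (lane 0 leftmost): 11111110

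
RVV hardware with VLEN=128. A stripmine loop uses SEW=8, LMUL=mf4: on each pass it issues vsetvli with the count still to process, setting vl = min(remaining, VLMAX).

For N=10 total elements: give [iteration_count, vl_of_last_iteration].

lanes per group: 128·1/4/8 = 4
N=10: ⌈10/4⌉ = 3 iters; last vl = 10 − 2×4 = 2

[iterations, last_vl] = [3, 2]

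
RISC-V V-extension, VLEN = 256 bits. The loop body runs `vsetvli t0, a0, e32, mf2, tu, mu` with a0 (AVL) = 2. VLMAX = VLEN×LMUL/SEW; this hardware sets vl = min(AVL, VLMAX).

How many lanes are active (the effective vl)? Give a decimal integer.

vl = 2

VLMAX = VLEN×LMUL/SEW = 256×1/2/32 = 4
vl = min(AVL, VLMAX) = min(2, 4) = 2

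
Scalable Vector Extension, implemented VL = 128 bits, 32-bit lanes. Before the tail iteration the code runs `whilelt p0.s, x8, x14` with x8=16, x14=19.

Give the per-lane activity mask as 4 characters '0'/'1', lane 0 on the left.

128-bit reg / 32-bit elem → 4 lanes
active while 16+j < 19, i.e. j ∈ [0,3) capped at 4 ⇒ 3
bits (lane 0 leftmost): 1110

predicate = 1110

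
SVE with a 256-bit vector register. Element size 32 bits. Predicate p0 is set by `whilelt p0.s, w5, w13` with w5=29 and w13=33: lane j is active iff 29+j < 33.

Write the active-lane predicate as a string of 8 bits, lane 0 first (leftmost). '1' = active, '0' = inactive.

256-bit reg / 32-bit elem → 8 lanes
active while 29+j < 33, i.e. j ∈ [0,4) capped at 8 ⇒ 4
bits (lane 0 leftmost): 11110000

predicate = 11110000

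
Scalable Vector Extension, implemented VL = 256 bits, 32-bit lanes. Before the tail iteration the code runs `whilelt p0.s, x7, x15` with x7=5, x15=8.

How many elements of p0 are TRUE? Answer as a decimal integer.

256-bit reg / 32-bit elem → 8 lanes
active while 5+j < 8, i.e. j ∈ [0,3) capped at 8 ⇒ 3

vl = 3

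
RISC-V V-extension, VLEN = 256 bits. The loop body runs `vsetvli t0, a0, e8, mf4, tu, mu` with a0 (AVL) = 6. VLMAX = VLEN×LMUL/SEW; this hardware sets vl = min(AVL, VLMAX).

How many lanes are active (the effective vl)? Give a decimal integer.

VLMAX = (256 × 1/4) / 8 = 8 lanes
vl = min(AVL, VLMAX) = min(6, 8) = 6

vl = 6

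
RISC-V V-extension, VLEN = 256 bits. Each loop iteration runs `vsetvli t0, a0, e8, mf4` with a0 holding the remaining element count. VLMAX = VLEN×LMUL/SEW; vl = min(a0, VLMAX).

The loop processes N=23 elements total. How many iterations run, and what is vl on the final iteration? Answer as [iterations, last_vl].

lanes per group: 256·1/4/8 = 8
23 elements at 8/iter → 3 passes, remainder 7 on the last

[iterations, last_vl] = [3, 7]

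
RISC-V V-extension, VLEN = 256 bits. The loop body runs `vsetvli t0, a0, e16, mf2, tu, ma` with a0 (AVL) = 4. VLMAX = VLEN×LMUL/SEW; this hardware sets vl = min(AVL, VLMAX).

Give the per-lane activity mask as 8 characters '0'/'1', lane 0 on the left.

lanes per group: 256·1/2/16 = 8
vl ← min(4, 8) = 4
bits (lane 0 leftmost): 11110000

predicate = 11110000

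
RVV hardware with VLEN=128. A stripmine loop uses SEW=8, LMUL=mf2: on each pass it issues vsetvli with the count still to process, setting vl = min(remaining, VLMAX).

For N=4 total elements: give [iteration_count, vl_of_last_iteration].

[iterations, last_vl] = [1, 4]

VLMAX = (128 × 1/2) / 8 = 8 lanes
N=4: ⌈4/8⌉ = 1 iters; last vl = 4 − 0×8 = 4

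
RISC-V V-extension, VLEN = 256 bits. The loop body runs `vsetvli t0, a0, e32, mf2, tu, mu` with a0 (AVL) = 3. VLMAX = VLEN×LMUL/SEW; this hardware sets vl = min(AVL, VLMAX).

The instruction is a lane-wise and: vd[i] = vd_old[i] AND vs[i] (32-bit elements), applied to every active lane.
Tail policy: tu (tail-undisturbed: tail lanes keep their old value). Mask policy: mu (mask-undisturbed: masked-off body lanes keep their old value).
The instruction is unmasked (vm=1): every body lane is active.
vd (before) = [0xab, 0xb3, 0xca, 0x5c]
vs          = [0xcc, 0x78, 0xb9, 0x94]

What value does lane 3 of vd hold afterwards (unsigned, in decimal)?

vd[3] = 92

VLMAX = VLEN×LMUL/SEW = 256×1/2/32 = 4
AVL=3 ≤ VLMAX=4, so vl = 3
[0] and(0xab,0xcc) = 0x88
[1] and(0xb3,0x78) = 0x30
[2] and(0xca,0xb9) = 0x88
[3] tail/keep = 0x5c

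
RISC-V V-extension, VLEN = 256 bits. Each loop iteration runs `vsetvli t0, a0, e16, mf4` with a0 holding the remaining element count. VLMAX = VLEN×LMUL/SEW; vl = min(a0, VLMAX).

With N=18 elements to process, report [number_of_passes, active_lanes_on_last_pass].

VLMAX = (256 × 1/4) / 16 = 4 lanes
iterations = ceil(18/4) = 5; final-pass vl = 2

[iterations, last_vl] = [5, 2]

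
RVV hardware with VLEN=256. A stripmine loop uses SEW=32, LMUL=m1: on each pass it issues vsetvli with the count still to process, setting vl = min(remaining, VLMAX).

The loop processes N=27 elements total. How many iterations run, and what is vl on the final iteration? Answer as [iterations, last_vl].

VLMAX = VLEN×LMUL/SEW = 256×1/32 = 8
iterations = ceil(27/8) = 4; final-pass vl = 3

[iterations, last_vl] = [4, 3]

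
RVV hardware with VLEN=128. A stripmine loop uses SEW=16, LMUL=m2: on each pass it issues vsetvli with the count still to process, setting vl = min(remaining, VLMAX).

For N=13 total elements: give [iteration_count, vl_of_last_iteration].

VLMAX = VLEN×LMUL/SEW = 128×2/16 = 16
13 elements at 16/iter → 1 passes, remainder 13 on the last

[iterations, last_vl] = [1, 13]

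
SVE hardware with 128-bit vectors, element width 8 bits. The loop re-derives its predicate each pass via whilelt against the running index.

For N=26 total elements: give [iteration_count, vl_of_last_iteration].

[iterations, last_vl] = [2, 10]

register lanes = 128/8 = 16
iterations = ceil(26/16) = 2; final-pass vl = 10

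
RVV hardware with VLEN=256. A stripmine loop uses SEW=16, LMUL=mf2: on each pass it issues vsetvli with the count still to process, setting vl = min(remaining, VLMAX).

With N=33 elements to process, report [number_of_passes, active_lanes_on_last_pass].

lanes per group: 256·1/2/16 = 8
33 elements at 8/iter → 5 passes, remainder 1 on the last

[iterations, last_vl] = [5, 1]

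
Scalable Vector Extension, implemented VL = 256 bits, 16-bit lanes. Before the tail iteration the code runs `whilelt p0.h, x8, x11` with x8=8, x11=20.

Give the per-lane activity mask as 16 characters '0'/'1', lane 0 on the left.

predicate = 1111111111110000

register lanes = 256/16 = 16
p0[j] = (8+j < 20); true for j=0..11 → 12 lanes set
bits (lane 0 leftmost): 1111111111110000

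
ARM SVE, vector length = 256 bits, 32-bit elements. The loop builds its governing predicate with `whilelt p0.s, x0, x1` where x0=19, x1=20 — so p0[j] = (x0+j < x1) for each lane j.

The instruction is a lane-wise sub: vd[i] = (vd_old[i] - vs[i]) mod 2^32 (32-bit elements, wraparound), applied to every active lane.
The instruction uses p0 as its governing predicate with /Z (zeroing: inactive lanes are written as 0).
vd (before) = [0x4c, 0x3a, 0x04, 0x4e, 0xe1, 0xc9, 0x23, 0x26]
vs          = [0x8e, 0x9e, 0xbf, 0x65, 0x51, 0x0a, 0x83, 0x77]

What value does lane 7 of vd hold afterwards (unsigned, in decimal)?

256-bit reg / 32-bit elem → 8 lanes
whilelt: lane j active iff 19+j < 20 → j < 1 → 1 active
lane  0: sub(0x4c,0x8e) ⇒ 0xffffffbe
lane  1: tail/zero ⇒ 0x00
lane  2: tail/zero ⇒ 0x00
lane  3: tail/zero ⇒ 0x00
lane  4: tail/zero ⇒ 0x00
lane  5: tail/zero ⇒ 0x00
lane  6: tail/zero ⇒ 0x00
lane  7: tail/zero ⇒ 0x00

vd[7] = 0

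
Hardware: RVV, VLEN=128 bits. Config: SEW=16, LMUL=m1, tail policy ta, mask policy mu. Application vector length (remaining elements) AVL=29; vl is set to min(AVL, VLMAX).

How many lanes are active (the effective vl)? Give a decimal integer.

VLMAX = VLEN×LMUL/SEW = 128×1/16 = 8
vl ← min(29, 8) = 8

vl = 8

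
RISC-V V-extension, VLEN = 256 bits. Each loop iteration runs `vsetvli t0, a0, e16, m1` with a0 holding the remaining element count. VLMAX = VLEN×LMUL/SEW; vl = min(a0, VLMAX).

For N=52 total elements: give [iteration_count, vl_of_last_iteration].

[iterations, last_vl] = [4, 4]

VLMAX = VLEN×LMUL/SEW = 256×1/16 = 16
N=52: ⌈52/16⌉ = 4 iters; last vl = 52 − 3×16 = 4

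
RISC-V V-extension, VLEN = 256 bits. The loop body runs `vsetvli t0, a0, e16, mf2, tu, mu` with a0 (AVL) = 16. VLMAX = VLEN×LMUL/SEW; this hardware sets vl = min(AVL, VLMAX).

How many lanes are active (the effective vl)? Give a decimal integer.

VLMAX = VLEN×LMUL/SEW = 256×1/2/16 = 8
AVL=16 > VLMAX=8, so vl = 8

vl = 8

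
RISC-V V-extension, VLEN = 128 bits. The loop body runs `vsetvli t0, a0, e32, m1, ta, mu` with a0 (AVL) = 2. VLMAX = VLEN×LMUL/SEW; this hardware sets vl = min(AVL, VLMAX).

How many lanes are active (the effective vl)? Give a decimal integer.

vl = 2

VLMAX = (128 × 1) / 32 = 4 lanes
AVL=2 ≤ VLMAX=4, so vl = 2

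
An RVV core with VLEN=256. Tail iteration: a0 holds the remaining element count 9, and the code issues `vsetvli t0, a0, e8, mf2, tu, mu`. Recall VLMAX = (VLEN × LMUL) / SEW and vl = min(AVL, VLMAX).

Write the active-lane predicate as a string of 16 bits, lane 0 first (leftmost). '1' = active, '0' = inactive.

VLMAX = (256 × 1/2) / 8 = 16 lanes
vl ← min(9, 16) = 9
bits (lane 0 leftmost): 1111111110000000

predicate = 1111111110000000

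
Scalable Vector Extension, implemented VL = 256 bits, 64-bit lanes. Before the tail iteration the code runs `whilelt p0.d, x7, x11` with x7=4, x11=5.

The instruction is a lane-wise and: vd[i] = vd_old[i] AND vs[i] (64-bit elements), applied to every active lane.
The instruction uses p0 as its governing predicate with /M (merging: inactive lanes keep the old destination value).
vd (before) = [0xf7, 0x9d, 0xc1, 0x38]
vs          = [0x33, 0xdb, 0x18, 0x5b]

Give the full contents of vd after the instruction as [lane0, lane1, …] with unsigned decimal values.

vd = [51, 157, 193, 56]

register lanes = 256/64 = 4
p0[j] = (4+j < 5); true for j=0..0 → 1 lanes set
[0] and(0xf7,0x33) = 0x33
[1] tail/keep = 0x9d
[2] tail/keep = 0xc1
[3] tail/keep = 0x38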